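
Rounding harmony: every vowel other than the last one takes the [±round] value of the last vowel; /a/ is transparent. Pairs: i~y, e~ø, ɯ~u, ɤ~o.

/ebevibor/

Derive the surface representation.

[øbøvybor]

/e/ harmonizes with /o/ ([+round]) → [ø]
/e/ harmonizes with /o/ ([+round]) → [ø]
/i/ harmonizes with /o/ ([+round]) → [y]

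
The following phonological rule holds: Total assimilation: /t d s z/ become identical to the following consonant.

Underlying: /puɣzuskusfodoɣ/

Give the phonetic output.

[puɣzukkuffodoɣ]

/s/ before /k/ → [k] (total assimilation)
/s/ before /f/ → [f] (total assimilation)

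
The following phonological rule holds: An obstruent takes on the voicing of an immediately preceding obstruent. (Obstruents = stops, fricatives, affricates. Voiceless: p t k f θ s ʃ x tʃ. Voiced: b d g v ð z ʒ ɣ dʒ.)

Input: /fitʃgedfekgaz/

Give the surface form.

/g/ after /tʃ/ (voiceless) → [k]
/f/ after /d/ (voiced) → [v]
/g/ after /k/ (voiceless) → [k]

[fitʃkedvekkaz]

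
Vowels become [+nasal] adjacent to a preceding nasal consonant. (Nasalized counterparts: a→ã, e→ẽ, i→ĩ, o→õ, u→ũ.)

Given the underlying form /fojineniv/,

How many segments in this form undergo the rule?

2

/e/ after nasal /n/ → [ẽ]
/i/ after nasal /n/ → [ĩ]
2 segments change.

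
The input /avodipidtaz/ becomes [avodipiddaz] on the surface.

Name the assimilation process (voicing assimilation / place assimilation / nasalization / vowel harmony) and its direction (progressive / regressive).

/t/→[d].
Each target copies a feature from the preceding segment, so the direction is progressive.

voicing assimilation, progressive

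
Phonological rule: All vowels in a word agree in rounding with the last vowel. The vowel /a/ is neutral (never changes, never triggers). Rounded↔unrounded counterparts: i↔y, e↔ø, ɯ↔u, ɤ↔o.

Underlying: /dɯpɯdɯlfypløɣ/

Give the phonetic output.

[dupudulfypløɣ]

/ɯ/ harmonizes with /ø/ ([+round]) → [u]
/ɯ/ harmonizes with /ø/ ([+round]) → [u]
/ɯ/ harmonizes with /ø/ ([+round]) → [u]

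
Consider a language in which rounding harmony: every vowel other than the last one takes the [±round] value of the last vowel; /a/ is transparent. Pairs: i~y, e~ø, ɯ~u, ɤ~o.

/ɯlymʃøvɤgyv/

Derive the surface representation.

/ɯ/ harmonizes with /y/ ([+round]) → [u]
/ɤ/ harmonizes with /y/ ([+round]) → [o]

[ulymʃøvogyv]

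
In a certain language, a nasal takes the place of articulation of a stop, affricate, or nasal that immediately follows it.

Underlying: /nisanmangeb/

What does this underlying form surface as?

[nisammaŋgeb]

/n/ before /m/ (labial) → [m]
/n/ before /g/ (velar) → [ŋ]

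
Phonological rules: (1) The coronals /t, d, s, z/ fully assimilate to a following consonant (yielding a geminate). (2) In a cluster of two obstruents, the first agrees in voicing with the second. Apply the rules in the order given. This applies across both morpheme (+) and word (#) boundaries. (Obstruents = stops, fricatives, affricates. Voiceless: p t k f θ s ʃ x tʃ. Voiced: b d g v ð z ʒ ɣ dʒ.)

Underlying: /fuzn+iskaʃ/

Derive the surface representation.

Rule 1: /z/ before /n/ → [n] (total assimilation)
Rule 1: /s/ before /k/ → [k] (total assimilation)
After rule 1: funn+ikkaʃ
Rule 2: no segment meets the rule's conditions; no change.

[funn+ikkaʃ]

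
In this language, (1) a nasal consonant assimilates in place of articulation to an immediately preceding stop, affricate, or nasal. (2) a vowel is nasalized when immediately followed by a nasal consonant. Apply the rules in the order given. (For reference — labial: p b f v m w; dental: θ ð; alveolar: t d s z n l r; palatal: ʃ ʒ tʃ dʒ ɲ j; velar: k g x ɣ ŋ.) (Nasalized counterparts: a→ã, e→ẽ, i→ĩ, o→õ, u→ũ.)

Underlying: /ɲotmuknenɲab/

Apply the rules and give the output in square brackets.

[ɲotnukŋẽnnab]

Rule 1: /m/ after /t/ (alveolar) → [n]
Rule 1: /n/ after /k/ (velar) → [ŋ]
Rule 1: /ɲ/ after /n/ (alveolar) → [n]
After rule 1: ɲotnukŋennab
Rule 2: /e/ before nasal /n/ → [ẽ]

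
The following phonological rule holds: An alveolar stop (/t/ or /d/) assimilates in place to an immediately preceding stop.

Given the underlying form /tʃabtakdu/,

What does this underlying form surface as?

[tʃabpakgu]

/t/ after /b/ (labial) → [p]
/d/ after /k/ (velar) → [g]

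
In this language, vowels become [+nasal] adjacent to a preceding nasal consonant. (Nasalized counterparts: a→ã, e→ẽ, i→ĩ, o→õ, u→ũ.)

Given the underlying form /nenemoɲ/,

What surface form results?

[nẽnẽmõɲ]

/e/ after nasal /n/ → [ẽ]
/e/ after nasal /n/ → [ẽ]
/o/ after nasal /m/ → [õ]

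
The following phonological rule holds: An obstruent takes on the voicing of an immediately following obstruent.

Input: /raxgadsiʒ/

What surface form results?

[raɣgatsiʒ]

/x/ before /g/ (voiced) → [ɣ]
/d/ before /s/ (voiceless) → [t]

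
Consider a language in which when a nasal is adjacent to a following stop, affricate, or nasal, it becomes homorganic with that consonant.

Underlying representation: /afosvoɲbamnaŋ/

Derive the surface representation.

[afosvombannaŋ]

/ɲ/ before /b/ (labial) → [m]
/m/ before /n/ (alveolar) → [n]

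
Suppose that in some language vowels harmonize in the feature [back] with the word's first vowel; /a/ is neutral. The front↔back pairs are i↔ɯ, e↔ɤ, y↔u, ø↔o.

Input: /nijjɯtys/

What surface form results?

/ɯ/ harmonizes with /i/ ([-back]) → [i]

[nijjitys]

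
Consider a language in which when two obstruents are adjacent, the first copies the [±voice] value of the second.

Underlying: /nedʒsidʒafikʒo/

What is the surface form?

/dʒ/ before /s/ (voiceless) → [tʃ]
/k/ before /ʒ/ (voiced) → [g]

[netʃsidʒafigʒo]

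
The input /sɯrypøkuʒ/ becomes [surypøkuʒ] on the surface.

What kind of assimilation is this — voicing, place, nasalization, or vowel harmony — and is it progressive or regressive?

/ɯ/→[u].
Vowels agree with the last vowel, so the harmony is regressive.

vowel harmony, regressive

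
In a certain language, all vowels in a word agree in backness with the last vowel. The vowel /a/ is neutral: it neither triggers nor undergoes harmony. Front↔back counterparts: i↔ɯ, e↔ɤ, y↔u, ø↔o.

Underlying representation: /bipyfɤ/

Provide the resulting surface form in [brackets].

/i/ harmonizes with /ɤ/ ([+back]) → [ɯ]
/y/ harmonizes with /ɤ/ ([+back]) → [u]

[bɯpufɤ]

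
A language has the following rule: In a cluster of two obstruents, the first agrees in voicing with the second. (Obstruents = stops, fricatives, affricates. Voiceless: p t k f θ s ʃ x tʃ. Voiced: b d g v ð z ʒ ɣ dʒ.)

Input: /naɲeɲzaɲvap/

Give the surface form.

no segment meets the rule's conditions; no change.

[naɲeɲzaɲvap]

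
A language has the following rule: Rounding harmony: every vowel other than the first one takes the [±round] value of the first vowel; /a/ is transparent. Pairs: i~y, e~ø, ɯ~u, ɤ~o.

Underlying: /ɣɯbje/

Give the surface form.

[ɣɯbje]

no segment meets the rule's conditions; no change.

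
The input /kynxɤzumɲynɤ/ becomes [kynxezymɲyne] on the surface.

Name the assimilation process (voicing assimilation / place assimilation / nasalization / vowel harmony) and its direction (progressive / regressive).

vowel harmony, progressive

/ɤ/→[e] /u/→[y] /ɤ/→[e].
Vowels agree with the first vowel, so the harmony is progressive.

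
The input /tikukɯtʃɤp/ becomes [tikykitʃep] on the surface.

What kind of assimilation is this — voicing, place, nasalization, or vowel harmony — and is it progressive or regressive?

vowel harmony, progressive

/u/→[y] /ɯ/→[i] /ɤ/→[e].
Vowels agree with the first vowel, so the harmony is progressive.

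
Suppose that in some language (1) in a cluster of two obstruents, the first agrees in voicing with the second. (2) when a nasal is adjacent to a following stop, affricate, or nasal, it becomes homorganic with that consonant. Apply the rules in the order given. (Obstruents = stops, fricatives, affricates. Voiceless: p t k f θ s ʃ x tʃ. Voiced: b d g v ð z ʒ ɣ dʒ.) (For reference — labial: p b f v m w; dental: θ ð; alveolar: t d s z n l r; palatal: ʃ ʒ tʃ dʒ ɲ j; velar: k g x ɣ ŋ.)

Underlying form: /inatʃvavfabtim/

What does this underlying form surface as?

[inadʒvaffaptim]

Rule 1: /tʃ/ before /v/ (voiced) → [dʒ]
Rule 1: /v/ before /f/ (voiceless) → [f]
Rule 1: /b/ before /t/ (voiceless) → [p]
After rule 1: inadʒvaffaptim
Rule 2: no segment meets the rule's conditions; no change.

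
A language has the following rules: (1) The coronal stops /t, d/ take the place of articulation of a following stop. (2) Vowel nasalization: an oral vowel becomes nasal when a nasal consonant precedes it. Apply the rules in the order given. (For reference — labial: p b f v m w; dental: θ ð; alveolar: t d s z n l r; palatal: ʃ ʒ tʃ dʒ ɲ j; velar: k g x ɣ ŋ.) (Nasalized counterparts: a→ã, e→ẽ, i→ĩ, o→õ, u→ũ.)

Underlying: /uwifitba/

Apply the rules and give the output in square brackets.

Rule 1: /t/ before /b/ (labial) → [p]
After rule 1: uwifipba
Rule 2: no segment meets the rule's conditions; no change.

[uwifipba]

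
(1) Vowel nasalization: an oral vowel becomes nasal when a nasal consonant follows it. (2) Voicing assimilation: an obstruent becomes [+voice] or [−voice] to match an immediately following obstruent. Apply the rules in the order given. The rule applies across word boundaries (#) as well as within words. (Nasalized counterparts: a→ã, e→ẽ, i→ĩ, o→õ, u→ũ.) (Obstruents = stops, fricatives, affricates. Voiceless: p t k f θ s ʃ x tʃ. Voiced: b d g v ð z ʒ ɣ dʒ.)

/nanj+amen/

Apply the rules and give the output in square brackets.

Rule 1: /a/ before nasal /n/ → [ã]
Rule 1: /a/ before nasal /m/ → [ã]
Rule 1: /e/ before nasal /n/ → [ẽ]
After rule 1: nãnj+ãmẽn
Rule 2: no segment meets the rule's conditions; no change.

[nãnj+ãmẽn]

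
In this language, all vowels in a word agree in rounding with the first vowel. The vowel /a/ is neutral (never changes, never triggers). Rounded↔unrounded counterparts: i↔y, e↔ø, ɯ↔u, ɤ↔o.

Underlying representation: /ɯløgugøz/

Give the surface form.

/ø/ harmonizes with /ɯ/ ([-round]) → [e]
/u/ harmonizes with /ɯ/ ([-round]) → [ɯ]
/ø/ harmonizes with /ɯ/ ([-round]) → [e]

[ɯlegɯgez]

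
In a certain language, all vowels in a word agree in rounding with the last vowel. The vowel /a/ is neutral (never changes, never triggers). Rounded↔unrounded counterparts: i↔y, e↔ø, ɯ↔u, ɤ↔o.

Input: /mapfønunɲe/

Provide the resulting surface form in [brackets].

[mapfenɯnɲe]

/ø/ harmonizes with /e/ ([-round]) → [e]
/u/ harmonizes with /e/ ([-round]) → [ɯ]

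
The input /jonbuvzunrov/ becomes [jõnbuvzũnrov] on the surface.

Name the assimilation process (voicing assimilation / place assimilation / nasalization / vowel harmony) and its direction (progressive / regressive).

/o/→[õ] /u/→[ũ].
Each target copies a feature from the following segment, so the direction is regressive.

nasalization, regressive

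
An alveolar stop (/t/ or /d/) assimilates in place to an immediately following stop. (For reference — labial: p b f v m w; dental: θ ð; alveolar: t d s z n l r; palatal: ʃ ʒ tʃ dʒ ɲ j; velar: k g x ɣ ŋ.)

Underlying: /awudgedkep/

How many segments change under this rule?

2

/d/ before /g/ (velar) → [g]
/d/ before /k/ (velar) → [g]
2 segments change.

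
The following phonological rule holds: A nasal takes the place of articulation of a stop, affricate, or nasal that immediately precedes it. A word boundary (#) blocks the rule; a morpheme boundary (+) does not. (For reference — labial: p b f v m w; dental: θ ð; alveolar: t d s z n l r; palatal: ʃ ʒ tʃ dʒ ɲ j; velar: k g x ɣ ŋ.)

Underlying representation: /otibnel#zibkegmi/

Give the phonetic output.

/n/ after /b/ (labial) → [m]
/m/ after /g/ (velar) → [ŋ]

[otibmel#zibkegŋi]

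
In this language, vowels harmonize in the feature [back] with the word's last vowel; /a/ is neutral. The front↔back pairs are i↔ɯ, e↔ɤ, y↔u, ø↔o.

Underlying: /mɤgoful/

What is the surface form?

no segment meets the rule's conditions; no change.

[mɤgoful]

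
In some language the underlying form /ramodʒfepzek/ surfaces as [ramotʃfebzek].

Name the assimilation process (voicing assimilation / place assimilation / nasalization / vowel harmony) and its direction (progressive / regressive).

voicing assimilation, regressive

/dʒ/→[tʃ] /p/→[b].
Each target copies a feature from the following segment, so the direction is regressive.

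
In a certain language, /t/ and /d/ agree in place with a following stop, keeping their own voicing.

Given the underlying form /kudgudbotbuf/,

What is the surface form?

/d/ before /g/ (velar) → [g]
/d/ before /b/ (labial) → [b]
/t/ before /b/ (labial) → [p]

[kuggubbopbuf]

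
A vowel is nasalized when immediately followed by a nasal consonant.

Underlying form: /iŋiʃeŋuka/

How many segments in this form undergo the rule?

/i/ before nasal /ŋ/ → [ĩ]
/e/ before nasal /ŋ/ → [ẽ]
2 segments change.

2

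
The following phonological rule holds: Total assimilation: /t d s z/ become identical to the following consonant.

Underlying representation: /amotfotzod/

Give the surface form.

/t/ before /f/ → [f] (total assimilation)
/t/ before /z/ → [z] (total assimilation)

[amoffozzod]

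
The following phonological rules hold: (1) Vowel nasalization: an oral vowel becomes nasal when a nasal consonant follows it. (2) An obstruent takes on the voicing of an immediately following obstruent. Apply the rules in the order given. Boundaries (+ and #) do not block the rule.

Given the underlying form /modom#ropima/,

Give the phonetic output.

Rule 1: /o/ before nasal /m/ → [õ]
Rule 1: /i/ before nasal /m/ → [ĩ]
After rule 1: modõm#ropĩma
Rule 2: no segment meets the rule's conditions; no change.

[modõm#ropĩma]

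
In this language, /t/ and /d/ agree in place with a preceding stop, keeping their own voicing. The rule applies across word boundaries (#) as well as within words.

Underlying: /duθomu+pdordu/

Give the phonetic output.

[duθomu+pbordu]

/d/ after /p/ (labial) → [b]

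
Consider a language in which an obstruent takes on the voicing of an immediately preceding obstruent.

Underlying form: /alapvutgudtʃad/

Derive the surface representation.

/v/ after /p/ (voiceless) → [f]
/g/ after /t/ (voiceless) → [k]
/tʃ/ after /d/ (voiced) → [dʒ]

[alapfutkuddʒad]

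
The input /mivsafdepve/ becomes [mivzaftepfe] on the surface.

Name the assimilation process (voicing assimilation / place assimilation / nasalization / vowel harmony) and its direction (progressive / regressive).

voicing assimilation, progressive

/s/→[z] /d/→[t] /v/→[f].
Each target copies a feature from the preceding segment, so the direction is progressive.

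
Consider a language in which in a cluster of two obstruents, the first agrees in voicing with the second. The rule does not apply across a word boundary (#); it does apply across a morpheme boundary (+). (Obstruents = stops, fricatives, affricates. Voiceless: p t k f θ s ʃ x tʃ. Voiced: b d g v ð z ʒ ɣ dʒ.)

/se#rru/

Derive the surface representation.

no segment meets the rule's conditions; no change.

[se#rru]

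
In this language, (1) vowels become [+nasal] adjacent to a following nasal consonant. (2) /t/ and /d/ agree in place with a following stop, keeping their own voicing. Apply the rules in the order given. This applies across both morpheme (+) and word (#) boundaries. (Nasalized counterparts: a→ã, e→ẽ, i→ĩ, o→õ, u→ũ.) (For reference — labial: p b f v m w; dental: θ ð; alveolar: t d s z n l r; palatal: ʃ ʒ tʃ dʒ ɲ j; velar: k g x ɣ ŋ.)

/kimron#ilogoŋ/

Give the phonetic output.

[kĩmrõn#ilogõŋ]

Rule 1: /i/ before nasal /m/ → [ĩ]
Rule 1: /o/ before nasal /n/ → [õ]
Rule 1: /o/ before nasal /ŋ/ → [õ]
After rule 1: kĩmrõn#ilogõŋ
Rule 2: no segment meets the rule's conditions; no change.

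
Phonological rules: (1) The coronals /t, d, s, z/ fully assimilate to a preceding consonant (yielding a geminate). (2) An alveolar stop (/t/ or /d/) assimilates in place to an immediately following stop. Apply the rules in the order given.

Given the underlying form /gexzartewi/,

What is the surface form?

[gexxarrewi]

Rule 1: /z/ after /x/ → [x] (total assimilation)
Rule 1: /t/ after /r/ → [r] (total assimilation)
After rule 1: gexxarrewi
Rule 2: no segment meets the rule's conditions; no change.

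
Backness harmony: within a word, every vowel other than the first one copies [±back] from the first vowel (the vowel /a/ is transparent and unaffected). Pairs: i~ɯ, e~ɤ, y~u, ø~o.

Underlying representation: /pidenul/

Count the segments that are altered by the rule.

/u/ harmonizes with /i/ ([-back]) → [y]
1 segment changes.

1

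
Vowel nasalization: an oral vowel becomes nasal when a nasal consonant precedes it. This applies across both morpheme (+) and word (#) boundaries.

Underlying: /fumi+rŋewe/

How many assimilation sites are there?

/i/ after nasal /m/ → [ĩ]
/e/ after nasal /ŋ/ → [ẽ]
2 segments change.

2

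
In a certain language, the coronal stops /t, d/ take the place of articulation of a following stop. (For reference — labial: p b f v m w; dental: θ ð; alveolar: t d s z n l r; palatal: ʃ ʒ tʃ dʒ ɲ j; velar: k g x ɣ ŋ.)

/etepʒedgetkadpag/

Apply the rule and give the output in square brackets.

[etepʒeggekkabpag]

/d/ before /g/ (velar) → [g]
/t/ before /k/ (velar) → [k]
/d/ before /p/ (labial) → [b]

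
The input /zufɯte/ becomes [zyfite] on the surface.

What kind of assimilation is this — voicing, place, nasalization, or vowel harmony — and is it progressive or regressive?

vowel harmony, regressive

/u/→[y] /ɯ/→[i].
Vowels agree with the last vowel, so the harmony is regressive.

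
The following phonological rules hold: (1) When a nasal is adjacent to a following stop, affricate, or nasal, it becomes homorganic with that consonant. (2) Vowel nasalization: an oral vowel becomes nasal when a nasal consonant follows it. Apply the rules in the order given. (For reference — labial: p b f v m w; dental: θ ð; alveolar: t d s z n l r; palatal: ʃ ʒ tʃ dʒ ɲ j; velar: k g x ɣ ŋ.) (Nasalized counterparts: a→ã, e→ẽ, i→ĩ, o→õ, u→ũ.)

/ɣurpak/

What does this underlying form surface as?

[ɣurpak]

Rule 1: no segment meets the rule's conditions; no change.
After rule 1: ɣurpak
Rule 2: no segment meets the rule's conditions; no change.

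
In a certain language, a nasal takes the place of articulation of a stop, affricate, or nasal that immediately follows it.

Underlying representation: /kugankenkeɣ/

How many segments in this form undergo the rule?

2

/n/ before /k/ (velar) → [ŋ]
/n/ before /k/ (velar) → [ŋ]
2 segments change.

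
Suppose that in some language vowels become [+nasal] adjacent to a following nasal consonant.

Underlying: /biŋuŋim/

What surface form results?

/i/ before nasal /ŋ/ → [ĩ]
/u/ before nasal /ŋ/ → [ũ]
/i/ before nasal /m/ → [ĩ]

[bĩŋũŋĩm]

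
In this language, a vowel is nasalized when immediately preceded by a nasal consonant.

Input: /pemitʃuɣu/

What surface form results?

/i/ after nasal /m/ → [ĩ]

[pemĩtʃuɣu]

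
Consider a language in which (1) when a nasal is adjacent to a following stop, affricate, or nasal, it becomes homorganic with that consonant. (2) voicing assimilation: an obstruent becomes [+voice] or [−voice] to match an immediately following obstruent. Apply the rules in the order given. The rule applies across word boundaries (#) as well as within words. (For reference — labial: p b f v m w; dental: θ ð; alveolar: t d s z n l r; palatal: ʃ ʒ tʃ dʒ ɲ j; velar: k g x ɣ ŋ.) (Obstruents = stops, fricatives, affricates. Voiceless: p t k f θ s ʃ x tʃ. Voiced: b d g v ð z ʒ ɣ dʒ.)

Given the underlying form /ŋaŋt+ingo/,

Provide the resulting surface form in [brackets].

[ŋant+iŋgo]

Rule 1: /ŋ/ before /t/ (alveolar) → [n]
Rule 1: /n/ before /g/ (velar) → [ŋ]
After rule 1: ŋant+iŋgo
Rule 2: no segment meets the rule's conditions; no change.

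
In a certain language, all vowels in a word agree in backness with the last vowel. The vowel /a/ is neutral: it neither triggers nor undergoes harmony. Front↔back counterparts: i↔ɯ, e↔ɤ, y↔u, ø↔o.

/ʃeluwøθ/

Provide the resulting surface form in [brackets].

[ʃelywøθ]

/u/ harmonizes with /ø/ ([-back]) → [y]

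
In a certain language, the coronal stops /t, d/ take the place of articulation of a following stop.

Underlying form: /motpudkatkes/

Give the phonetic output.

/t/ before /p/ (labial) → [p]
/d/ before /k/ (velar) → [g]
/t/ before /k/ (velar) → [k]

[moppugkakkes]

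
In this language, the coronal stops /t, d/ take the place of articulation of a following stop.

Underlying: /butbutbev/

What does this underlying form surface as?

[bupbupbev]

/t/ before /b/ (labial) → [p]
/t/ before /b/ (labial) → [p]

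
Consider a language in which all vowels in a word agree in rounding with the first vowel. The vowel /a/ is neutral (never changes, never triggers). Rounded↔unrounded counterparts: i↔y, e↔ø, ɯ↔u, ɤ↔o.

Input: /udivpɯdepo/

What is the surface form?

[udyvpudøpo]

/i/ harmonizes with /u/ ([+round]) → [y]
/ɯ/ harmonizes with /u/ ([+round]) → [u]
/e/ harmonizes with /u/ ([+round]) → [ø]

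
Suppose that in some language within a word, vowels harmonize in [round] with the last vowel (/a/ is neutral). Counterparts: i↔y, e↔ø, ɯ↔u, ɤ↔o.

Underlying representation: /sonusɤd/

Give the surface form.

[sɤnɯsɤd]

/o/ harmonizes with /ɤ/ ([-round]) → [ɤ]
/u/ harmonizes with /ɤ/ ([-round]) → [ɯ]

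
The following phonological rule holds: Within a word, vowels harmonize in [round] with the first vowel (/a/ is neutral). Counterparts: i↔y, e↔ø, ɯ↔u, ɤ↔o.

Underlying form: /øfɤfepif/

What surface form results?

/ɤ/ harmonizes with /ø/ ([+round]) → [o]
/e/ harmonizes with /ø/ ([+round]) → [ø]
/i/ harmonizes with /ø/ ([+round]) → [y]

[øfoføpyf]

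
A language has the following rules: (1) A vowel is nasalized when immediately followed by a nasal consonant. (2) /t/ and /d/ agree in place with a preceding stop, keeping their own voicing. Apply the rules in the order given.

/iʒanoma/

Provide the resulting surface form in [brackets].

[iʒãnõma]

Rule 1: /a/ before nasal /n/ → [ã]
Rule 1: /o/ before nasal /m/ → [õ]
After rule 1: iʒãnõma
Rule 2: no segment meets the rule's conditions; no change.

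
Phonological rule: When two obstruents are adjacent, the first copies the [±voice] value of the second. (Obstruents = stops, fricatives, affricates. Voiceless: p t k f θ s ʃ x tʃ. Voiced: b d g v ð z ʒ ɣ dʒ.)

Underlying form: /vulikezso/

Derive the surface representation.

[vulikesso]

/z/ before /s/ (voiceless) → [s]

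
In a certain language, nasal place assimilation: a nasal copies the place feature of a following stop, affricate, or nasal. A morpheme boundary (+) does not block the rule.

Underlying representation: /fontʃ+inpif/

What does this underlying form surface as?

/n/ before /tʃ/ (palatal) → [ɲ]
/n/ before /p/ (labial) → [m]

[foɲtʃ+impif]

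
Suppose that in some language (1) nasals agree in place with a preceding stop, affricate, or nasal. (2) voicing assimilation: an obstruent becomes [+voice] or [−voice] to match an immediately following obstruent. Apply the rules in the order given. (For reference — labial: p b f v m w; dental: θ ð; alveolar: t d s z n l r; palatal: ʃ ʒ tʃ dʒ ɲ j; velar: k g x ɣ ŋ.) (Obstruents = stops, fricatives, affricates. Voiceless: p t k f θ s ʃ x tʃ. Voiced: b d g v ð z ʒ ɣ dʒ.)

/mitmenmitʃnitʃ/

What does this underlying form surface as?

Rule 1: /m/ after /t/ (alveolar) → [n]
Rule 1: /m/ after /n/ (alveolar) → [n]
Rule 1: /n/ after /tʃ/ (palatal) → [ɲ]
After rule 1: mitnennitʃɲitʃ
Rule 2: no segment meets the rule's conditions; no change.

[mitnennitʃɲitʃ]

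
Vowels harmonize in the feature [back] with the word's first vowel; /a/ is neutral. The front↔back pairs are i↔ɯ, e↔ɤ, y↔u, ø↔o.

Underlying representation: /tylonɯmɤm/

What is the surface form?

[tylønimem]

/o/ harmonizes with /y/ ([-back]) → [ø]
/ɯ/ harmonizes with /y/ ([-back]) → [i]
/ɤ/ harmonizes with /y/ ([-back]) → [e]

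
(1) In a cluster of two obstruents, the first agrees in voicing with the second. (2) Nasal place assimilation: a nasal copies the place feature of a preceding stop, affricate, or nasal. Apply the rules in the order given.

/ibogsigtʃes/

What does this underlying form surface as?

[iboksiktʃes]

Rule 1: /g/ before /s/ (voiceless) → [k]
Rule 1: /g/ before /tʃ/ (voiceless) → [k]
After rule 1: iboksiktʃes
Rule 2: no segment meets the rule's conditions; no change.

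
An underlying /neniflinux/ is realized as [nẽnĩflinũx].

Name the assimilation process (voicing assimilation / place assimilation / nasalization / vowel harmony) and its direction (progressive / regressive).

/e/→[ẽ] /i/→[ĩ] /u/→[ũ].
Each target copies a feature from the preceding segment, so the direction is progressive.

nasalization, progressive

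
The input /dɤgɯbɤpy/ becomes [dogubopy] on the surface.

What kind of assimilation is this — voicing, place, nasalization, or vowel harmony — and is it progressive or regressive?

/ɤ/→[o] /ɯ/→[u] /ɤ/→[o].
Vowels agree with the last vowel, so the harmony is regressive.

vowel harmony, regressive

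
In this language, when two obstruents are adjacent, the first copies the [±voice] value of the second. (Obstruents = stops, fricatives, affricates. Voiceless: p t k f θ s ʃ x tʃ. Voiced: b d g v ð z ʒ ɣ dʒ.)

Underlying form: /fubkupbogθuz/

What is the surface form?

[fupkubbokθuz]

/b/ before /k/ (voiceless) → [p]
/p/ before /b/ (voiced) → [b]
/g/ before /θ/ (voiceless) → [k]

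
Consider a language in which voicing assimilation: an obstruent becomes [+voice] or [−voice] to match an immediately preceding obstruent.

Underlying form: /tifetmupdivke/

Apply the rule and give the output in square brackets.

/d/ after /p/ (voiceless) → [t]
/k/ after /v/ (voiced) → [g]

[tifetmuptivge]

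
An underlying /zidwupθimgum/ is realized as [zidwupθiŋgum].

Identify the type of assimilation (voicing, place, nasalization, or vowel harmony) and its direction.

place assimilation, regressive

/m/→[ŋ].
Each target copies a feature from the following segment, so the direction is regressive.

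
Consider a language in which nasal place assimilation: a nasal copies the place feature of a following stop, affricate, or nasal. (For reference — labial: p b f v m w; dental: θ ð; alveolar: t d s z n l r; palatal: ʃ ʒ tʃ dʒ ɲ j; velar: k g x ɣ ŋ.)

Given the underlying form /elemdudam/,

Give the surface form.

/m/ before /d/ (alveolar) → [n]

[elendudam]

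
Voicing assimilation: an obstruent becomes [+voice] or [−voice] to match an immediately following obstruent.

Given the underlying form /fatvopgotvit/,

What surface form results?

/t/ before /v/ (voiced) → [d]
/p/ before /g/ (voiced) → [b]
/t/ before /v/ (voiced) → [d]

[fadvobgodvit]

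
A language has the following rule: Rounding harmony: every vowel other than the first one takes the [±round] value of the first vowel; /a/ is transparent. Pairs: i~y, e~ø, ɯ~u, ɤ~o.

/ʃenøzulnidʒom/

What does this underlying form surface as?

/ø/ harmonizes with /e/ ([-round]) → [e]
/u/ harmonizes with /e/ ([-round]) → [ɯ]
/o/ harmonizes with /e/ ([-round]) → [ɤ]

[ʃenezɯlnidʒɤm]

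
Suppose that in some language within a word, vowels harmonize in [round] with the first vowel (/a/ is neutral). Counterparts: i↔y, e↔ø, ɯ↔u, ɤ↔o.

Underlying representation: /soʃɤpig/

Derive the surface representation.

[soʃopyg]

/ɤ/ harmonizes with /o/ ([+round]) → [o]
/i/ harmonizes with /o/ ([+round]) → [y]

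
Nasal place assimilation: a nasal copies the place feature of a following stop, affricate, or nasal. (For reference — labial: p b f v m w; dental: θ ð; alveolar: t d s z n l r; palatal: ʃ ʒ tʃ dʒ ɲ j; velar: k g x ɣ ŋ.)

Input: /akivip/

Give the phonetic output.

no segment meets the rule's conditions; no change.

[akivip]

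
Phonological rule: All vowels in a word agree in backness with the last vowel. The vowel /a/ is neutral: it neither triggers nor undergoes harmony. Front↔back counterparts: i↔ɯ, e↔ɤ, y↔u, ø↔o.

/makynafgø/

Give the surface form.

no segment meets the rule's conditions; no change.

[makynafgø]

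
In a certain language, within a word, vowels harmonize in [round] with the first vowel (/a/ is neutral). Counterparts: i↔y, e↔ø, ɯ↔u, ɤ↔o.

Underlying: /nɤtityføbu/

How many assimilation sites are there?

3

/y/ harmonizes with /ɤ/ ([-round]) → [i]
/ø/ harmonizes with /ɤ/ ([-round]) → [e]
/u/ harmonizes with /ɤ/ ([-round]) → [ɯ]
3 segments change.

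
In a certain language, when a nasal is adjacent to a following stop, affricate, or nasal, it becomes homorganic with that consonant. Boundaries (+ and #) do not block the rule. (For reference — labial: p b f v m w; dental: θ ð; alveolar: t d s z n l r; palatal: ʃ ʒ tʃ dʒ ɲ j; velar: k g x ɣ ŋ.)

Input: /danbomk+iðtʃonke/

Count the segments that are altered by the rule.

3

/n/ before /b/ (labial) → [m]
/m/ before /k/ (velar) → [ŋ]
/n/ before /k/ (velar) → [ŋ]
3 segments change.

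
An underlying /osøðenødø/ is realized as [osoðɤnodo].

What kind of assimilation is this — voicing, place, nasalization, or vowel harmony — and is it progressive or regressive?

/ø/→[o] /e/→[ɤ] /ø/→[o] /ø/→[o].
Vowels agree with the first vowel, so the harmony is progressive.

vowel harmony, progressive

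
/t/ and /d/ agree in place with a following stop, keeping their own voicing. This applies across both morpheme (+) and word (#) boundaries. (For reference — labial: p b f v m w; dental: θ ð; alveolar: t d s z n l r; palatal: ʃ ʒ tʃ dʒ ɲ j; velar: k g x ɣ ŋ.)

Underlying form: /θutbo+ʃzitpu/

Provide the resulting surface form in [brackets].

/t/ before /b/ (labial) → [p]
/t/ before /p/ (labial) → [p]

[θupbo+ʃzippu]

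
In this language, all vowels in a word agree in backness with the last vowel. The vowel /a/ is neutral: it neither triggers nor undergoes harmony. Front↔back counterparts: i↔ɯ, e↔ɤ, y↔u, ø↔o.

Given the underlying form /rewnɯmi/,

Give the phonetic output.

/ɯ/ harmonizes with /i/ ([-back]) → [i]

[rewnimi]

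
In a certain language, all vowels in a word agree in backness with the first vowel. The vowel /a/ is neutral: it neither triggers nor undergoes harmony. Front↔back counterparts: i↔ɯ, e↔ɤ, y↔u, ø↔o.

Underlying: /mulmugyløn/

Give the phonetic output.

/y/ harmonizes with /u/ ([+back]) → [u]
/ø/ harmonizes with /u/ ([+back]) → [o]

[mulmugulon]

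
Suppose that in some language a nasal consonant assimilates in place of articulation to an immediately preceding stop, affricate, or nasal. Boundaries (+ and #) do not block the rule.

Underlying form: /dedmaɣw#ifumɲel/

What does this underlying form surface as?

/m/ after /d/ (alveolar) → [n]
/ɲ/ after /m/ (labial) → [m]

[dednaɣw#ifummel]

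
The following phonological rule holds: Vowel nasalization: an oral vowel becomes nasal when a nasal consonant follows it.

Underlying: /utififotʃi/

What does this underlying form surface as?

no segment meets the rule's conditions; no change.

[utififotʃi]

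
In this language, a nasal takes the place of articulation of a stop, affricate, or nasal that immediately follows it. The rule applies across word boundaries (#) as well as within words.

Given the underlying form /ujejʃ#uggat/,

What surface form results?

no segment meets the rule's conditions; no change.

[ujejʃ#uggat]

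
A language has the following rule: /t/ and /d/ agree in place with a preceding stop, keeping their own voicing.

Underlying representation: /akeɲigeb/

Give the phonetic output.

[akeɲigeb]

no segment meets the rule's conditions; no change.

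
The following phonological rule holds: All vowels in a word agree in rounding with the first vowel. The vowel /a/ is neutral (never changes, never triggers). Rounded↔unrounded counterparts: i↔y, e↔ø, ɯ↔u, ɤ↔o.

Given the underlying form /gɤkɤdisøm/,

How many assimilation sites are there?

/ø/ harmonizes with /ɤ/ ([-round]) → [e]
1 segment changes.

1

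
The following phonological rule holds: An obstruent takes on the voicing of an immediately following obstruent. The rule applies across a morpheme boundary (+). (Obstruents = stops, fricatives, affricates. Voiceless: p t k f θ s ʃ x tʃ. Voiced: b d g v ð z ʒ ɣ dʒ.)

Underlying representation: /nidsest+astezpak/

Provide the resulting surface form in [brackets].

[nitsest+astespak]

/d/ before /s/ (voiceless) → [t]
/z/ before /p/ (voiceless) → [s]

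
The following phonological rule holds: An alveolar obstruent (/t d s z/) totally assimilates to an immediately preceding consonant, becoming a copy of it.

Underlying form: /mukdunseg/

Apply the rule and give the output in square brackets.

/d/ after /k/ → [k] (total assimilation)
/s/ after /n/ → [n] (total assimilation)

[mukkunneg]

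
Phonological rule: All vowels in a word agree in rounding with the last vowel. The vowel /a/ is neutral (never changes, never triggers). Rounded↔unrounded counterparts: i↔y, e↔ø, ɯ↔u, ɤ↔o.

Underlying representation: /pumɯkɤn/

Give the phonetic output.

[pɯmɯkɤn]

/u/ harmonizes with /ɤ/ ([-round]) → [ɯ]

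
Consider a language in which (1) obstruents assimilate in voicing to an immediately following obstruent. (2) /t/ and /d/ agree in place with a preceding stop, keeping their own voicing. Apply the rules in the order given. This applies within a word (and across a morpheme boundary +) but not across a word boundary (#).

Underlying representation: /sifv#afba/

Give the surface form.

[sivv#avba]

Rule 1: /f/ before /v/ (voiced) → [v]
Rule 1: /f/ before /b/ (voiced) → [v]
After rule 1: sivv#avba
Rule 2: no segment meets the rule's conditions; no change.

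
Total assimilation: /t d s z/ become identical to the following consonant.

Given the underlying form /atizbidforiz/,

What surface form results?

/z/ before /b/ → [b] (total assimilation)
/d/ before /f/ → [f] (total assimilation)

[atibbifforiz]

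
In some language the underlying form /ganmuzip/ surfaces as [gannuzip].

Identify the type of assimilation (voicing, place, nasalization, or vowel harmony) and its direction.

/m/→[n].
Each target copies a feature from the preceding segment, so the direction is progressive.

place assimilation, progressive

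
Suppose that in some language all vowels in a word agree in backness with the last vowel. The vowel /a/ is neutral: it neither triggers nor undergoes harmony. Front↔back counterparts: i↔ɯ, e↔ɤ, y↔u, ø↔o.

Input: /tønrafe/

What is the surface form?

[tønrafe]

no segment meets the rule's conditions; no change.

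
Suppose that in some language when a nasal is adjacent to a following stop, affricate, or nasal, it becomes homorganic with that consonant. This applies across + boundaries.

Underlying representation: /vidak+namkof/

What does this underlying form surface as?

[vidak+naŋkof]

/m/ before /k/ (velar) → [ŋ]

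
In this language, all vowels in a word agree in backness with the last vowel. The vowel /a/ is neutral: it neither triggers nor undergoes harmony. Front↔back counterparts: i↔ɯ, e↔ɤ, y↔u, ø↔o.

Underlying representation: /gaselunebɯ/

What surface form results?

[gasɤlunɤbɯ]

/e/ harmonizes with /ɯ/ ([+back]) → [ɤ]
/e/ harmonizes with /ɯ/ ([+back]) → [ɤ]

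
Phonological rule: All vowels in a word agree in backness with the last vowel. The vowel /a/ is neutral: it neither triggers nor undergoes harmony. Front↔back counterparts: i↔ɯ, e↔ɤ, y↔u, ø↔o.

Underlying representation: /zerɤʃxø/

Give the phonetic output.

[zereʃxø]

/ɤ/ harmonizes with /ø/ ([-back]) → [e]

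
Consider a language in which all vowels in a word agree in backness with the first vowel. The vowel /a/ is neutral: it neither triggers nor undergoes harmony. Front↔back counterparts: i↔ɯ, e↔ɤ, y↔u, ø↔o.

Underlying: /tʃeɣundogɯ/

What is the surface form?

[tʃeɣyndøgi]

/u/ harmonizes with /e/ ([-back]) → [y]
/o/ harmonizes with /e/ ([-back]) → [ø]
/ɯ/ harmonizes with /e/ ([-back]) → [i]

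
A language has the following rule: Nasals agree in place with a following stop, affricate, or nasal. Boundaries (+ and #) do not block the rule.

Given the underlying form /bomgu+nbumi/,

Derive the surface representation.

[boŋgu+mbumi]

/m/ before /g/ (velar) → [ŋ]
/n/ before /b/ (labial) → [m]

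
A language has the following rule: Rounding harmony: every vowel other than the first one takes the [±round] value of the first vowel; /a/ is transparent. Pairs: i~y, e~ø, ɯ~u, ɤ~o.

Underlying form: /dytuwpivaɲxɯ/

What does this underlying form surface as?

/i/ harmonizes with /y/ ([+round]) → [y]
/ɯ/ harmonizes with /y/ ([+round]) → [u]

[dytuwpyvaɲxu]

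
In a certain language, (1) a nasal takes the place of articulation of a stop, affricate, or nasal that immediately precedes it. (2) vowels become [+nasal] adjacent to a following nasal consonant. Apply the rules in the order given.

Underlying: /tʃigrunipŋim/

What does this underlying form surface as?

Rule 1: /ŋ/ after /p/ (labial) → [m]
After rule 1: tʃigrunipmim
Rule 2: /u/ before nasal /n/ → [ũ]
Rule 2: /i/ before nasal /m/ → [ĩ]

[tʃigrũnipmĩm]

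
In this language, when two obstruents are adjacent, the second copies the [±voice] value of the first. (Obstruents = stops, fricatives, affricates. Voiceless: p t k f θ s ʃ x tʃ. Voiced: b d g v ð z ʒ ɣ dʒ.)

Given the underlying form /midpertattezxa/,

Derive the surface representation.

/p/ after /d/ (voiced) → [b]
/x/ after /z/ (voiced) → [ɣ]

[midbertattezɣa]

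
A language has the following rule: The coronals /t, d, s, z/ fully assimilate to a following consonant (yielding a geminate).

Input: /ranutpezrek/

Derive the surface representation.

[ranupperrek]

/t/ before /p/ → [p] (total assimilation)
/z/ before /r/ → [r] (total assimilation)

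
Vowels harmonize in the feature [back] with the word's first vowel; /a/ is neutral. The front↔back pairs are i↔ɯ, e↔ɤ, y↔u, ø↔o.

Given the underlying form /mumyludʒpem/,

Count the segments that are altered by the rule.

2

/y/ harmonizes with /u/ ([+back]) → [u]
/e/ harmonizes with /u/ ([+back]) → [ɤ]
2 segments change.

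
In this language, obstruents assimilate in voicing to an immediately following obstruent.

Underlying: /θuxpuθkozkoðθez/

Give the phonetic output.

[θuxpuθkoskoθθez]

/z/ before /k/ (voiceless) → [s]
/ð/ before /θ/ (voiceless) → [θ]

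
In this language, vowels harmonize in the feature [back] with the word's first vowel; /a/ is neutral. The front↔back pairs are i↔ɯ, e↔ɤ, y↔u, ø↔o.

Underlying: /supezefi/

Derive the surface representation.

/e/ harmonizes with /u/ ([+back]) → [ɤ]
/e/ harmonizes with /u/ ([+back]) → [ɤ]
/i/ harmonizes with /u/ ([+back]) → [ɯ]

[supɤzɤfɯ]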